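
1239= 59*21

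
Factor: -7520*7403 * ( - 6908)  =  2^7*5^1*11^2*47^1*157^1 * 673^1=384572228480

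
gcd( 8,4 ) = 4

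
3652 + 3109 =6761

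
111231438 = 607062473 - 495831035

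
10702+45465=56167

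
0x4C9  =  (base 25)1O0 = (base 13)733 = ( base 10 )1225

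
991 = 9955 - 8964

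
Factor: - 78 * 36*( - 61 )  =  171288 =2^3 * 3^3 * 13^1 * 61^1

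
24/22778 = 12/11389 = 0.00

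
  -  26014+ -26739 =-52753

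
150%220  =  150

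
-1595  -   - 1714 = 119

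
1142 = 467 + 675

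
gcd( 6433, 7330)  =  1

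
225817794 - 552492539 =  - 326674745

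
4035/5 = 807 = 807.00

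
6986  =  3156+3830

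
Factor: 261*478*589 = 73482462 = 2^1*3^2*19^1*29^1*31^1*239^1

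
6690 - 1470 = 5220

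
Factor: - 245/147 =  - 5/3 = - 3^ ( - 1) *5^1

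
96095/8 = 12011+7/8=12011.88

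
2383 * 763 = 1818229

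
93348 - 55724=37624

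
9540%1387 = 1218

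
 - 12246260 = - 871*14060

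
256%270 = 256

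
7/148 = 7/148 = 0.05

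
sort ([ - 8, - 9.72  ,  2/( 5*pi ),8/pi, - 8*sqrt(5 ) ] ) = [ - 8*sqrt( 5), - 9.72, - 8,2/( 5 * pi),8/pi] 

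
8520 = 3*2840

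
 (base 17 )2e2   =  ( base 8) 1462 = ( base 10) 818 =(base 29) S6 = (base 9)1108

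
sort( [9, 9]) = [9, 9]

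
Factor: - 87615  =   - 3^3 * 5^1*11^1*59^1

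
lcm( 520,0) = 0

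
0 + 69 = 69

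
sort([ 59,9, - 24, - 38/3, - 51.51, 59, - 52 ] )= [ - 52, - 51.51, - 24, - 38/3, 9,59, 59]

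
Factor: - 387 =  - 3^2*43^1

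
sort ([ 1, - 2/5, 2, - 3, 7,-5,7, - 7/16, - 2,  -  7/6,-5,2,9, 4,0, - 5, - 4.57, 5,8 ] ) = [-5 ,- 5,  -  5, - 4.57,  -  3, - 2,  -  7/6, - 7/16, - 2/5 , 0,1,2,2,4, 5,7,7, 8,9]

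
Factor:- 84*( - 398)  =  2^3 * 3^1*7^1*199^1= 33432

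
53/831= 53/831 = 0.06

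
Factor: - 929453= - 7^1 * 23^2*251^1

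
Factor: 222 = 2^1*3^1*37^1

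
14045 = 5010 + 9035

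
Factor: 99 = 3^2 *11^1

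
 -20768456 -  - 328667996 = 307899540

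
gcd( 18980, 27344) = 4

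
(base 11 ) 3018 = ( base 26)5O8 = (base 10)4012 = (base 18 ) C6G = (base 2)111110101100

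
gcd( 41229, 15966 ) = 9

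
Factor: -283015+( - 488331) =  - 2^1*227^1*1699^1= -771346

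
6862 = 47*146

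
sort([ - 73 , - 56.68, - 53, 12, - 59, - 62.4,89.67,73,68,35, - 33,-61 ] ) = [ - 73, - 62.4,- 61,-59, - 56.68 , - 53, - 33, 12,35,68, 73,89.67]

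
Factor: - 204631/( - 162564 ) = 287/228= 2^( - 2)*3^( - 1)*7^1 * 19^ ( - 1)*41^1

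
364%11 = 1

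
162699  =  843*193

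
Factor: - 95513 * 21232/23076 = -506983004/5769 = - 2^2*3^( - 2 )*11^1*19^1*457^1 * 641^( - 1)*1327^1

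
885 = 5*177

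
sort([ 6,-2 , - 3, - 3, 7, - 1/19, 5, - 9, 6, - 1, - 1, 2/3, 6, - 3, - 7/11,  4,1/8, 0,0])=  [ - 9, - 3, -3, - 3, - 2, - 1,  -  1 ,-7/11, - 1/19, 0, 0,1/8, 2/3, 4, 5, 6, 6 , 6, 7] 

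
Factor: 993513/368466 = 2^ (-1 )*7^( - 1)* 31^( - 1)* 283^(-1 )*331171^1  =  331171/122822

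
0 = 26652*0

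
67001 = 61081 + 5920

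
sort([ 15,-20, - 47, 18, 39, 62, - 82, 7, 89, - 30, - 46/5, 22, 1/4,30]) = [-82, - 47, - 30 , - 20 , - 46/5,1/4, 7, 15,18 , 22, 30,39,  62, 89]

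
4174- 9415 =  - 5241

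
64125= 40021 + 24104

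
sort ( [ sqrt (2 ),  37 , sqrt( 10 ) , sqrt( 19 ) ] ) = [sqrt( 2),sqrt( 10), sqrt (19 ),37] 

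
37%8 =5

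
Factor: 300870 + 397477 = 698347 = 13^1*53719^1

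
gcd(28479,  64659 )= 3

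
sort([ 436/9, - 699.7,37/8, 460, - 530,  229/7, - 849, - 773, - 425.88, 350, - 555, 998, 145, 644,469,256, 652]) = [ - 849,  -  773, - 699.7, - 555,  -  530, - 425.88, 37/8 , 229/7,  436/9, 145, 256 , 350, 460, 469, 644, 652, 998]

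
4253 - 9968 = - 5715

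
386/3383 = 386/3383 = 0.11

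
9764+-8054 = 1710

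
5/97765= 1/19553 = 0.00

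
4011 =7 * 573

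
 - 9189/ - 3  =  3063/1  =  3063.00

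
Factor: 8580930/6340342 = 3^1*5^1*73^(  -  1) * 103^1*2777^1*43427^(-1) = 4290465/3170171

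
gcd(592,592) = 592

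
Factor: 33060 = 2^2*3^1*5^1*19^1* 29^1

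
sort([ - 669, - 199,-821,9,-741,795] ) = [  -  821, - 741, - 669, - 199,  9,795] 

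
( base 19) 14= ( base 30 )N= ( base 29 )n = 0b10111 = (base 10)23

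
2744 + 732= 3476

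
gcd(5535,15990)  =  615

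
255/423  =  85/141 = 0.60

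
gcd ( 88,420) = 4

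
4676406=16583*282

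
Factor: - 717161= - 717161^1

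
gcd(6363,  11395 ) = 1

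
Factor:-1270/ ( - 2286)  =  5/9   =  3^( - 2 )*5^1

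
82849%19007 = 6821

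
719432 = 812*886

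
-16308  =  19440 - 35748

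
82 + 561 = 643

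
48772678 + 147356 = 48920034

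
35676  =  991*36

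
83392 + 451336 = 534728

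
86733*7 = 607131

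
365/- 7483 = -1+7118/7483 = - 0.05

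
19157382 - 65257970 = - 46100588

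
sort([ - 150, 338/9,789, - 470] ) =[  -  470, -150,338/9,789] 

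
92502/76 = 46251/38 = 1217.13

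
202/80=101/40 = 2.52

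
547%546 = 1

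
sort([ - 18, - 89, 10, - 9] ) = [ - 89,- 18, - 9, 10]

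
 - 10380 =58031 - 68411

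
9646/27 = 357 + 7/27 = 357.26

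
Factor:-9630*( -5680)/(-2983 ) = - 2^5 * 3^2*5^2*19^ ( - 1 )*71^1* 107^1 * 157^( - 1) = - 54698400/2983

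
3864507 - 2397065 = 1467442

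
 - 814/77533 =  - 1 + 76719/77533 = - 0.01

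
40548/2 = 20274 = 20274.00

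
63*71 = 4473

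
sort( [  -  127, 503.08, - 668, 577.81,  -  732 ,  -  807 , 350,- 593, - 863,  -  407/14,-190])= [ - 863, - 807, - 732, - 668, - 593, - 190, - 127, - 407/14, 350,503.08,577.81]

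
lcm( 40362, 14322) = 443982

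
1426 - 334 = 1092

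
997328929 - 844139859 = 153189070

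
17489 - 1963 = 15526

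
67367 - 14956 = 52411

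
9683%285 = 278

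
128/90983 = 128/90983=0.00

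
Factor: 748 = 2^2*11^1*17^1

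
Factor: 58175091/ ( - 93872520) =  - 2^( -3 )*5^( - 1 )*7^( - 1)*13^1*101^1*547^1*4139^( - 1) = - 718211/1158920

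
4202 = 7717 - 3515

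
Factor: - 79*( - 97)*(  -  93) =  - 3^1*31^1 * 79^1*97^1 = - 712659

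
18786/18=3131/3=1043.67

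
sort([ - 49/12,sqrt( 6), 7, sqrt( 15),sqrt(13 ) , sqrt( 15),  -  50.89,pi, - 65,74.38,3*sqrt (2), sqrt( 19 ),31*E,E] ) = [  -  65, - 50.89, - 49/12, sqrt( 6),E, pi,sqrt( 13),sqrt(15 ),sqrt( 15), 3*sqrt( 2 ), sqrt( 19), 7, 74.38,31*E]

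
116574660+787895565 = 904470225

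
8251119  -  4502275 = 3748844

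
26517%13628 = 12889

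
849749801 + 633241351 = 1482991152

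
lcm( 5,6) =30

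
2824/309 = 9 + 43/309 =9.14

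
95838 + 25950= 121788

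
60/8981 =60/8981 = 0.01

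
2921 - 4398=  - 1477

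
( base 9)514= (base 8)642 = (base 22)J0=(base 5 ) 3133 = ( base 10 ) 418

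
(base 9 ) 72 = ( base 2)1000001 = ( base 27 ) 2B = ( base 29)27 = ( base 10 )65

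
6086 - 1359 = 4727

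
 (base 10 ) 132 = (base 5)1012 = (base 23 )5h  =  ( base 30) 4c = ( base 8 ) 204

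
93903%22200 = 5103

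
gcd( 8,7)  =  1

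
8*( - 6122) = -48976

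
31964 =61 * 524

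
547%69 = 64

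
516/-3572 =-1  +  764/893= - 0.14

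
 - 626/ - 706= 313/353 = 0.89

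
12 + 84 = 96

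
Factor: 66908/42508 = 16727/10627 = 43^1 * 389^1 *10627^( -1 )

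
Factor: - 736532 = -2^2*184133^1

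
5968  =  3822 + 2146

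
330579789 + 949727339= 1280307128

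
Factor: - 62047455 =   -  3^1*5^1  *  4136497^1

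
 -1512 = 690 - 2202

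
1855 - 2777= - 922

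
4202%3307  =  895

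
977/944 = 1 + 33/944 = 1.03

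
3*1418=4254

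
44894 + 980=45874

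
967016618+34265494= 1001282112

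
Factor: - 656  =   - 2^4*41^1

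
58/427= 58/427 = 0.14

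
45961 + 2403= 48364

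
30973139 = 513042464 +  - 482069325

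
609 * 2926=1781934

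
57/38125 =57/38125 = 0.00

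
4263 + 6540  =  10803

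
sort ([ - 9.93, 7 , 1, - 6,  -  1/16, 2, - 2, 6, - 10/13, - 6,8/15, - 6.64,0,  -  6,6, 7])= [- 9.93,-6.64, - 6, - 6 ,-6, - 2,- 10/13, - 1/16,0, 8/15, 1,2,6,6,7,  7]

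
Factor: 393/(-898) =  - 2^(-1 )*3^1 * 131^1 * 449^(-1) 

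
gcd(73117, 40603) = 1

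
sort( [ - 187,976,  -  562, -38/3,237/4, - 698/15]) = [ -562,  -  187, -698/15,-38/3,237/4,976 ]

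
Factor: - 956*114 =-2^3 * 3^1*19^1*239^1=- 108984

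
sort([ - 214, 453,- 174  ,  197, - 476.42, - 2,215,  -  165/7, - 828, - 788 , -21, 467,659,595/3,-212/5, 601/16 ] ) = [ - 828, - 788, - 476.42, - 214,  -  174, - 212/5, - 165/7, - 21, - 2, 601/16,197,595/3,  215 , 453,467,659]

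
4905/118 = 41+67/118= 41.57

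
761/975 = 761/975 = 0.78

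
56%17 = 5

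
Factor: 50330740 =2^2*5^1*353^1*7129^1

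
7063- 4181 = 2882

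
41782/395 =41782/395 = 105.78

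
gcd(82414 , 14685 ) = 89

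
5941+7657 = 13598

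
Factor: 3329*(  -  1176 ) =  - 3914904 = - 2^3*3^1*7^2 * 3329^1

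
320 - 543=-223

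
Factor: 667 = 23^1*29^1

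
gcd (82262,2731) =1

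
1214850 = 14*86775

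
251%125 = 1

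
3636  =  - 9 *( - 404) 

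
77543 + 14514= 92057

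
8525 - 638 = 7887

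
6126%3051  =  24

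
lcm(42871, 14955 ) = 643065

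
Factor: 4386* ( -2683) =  - 11767638 = - 2^1*3^1*17^1*43^1*2683^1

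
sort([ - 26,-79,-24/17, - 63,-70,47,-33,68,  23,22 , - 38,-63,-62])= [-79, - 70, - 63, - 63, - 62, - 38, -33, - 26,  -  24/17, 22, 23,47, 68] 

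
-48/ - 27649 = 48/27649 = 0.00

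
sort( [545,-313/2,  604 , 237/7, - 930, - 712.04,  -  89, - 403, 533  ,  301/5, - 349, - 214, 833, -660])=[ - 930, - 712.04,-660,- 403, - 349,  -  214,  -  313/2, - 89, 237/7, 301/5, 533, 545, 604, 833]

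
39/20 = 1 + 19/20 = 1.95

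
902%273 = 83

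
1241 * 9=11169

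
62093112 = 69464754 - 7371642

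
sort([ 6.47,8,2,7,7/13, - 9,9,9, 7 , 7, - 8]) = [-9, - 8,7/13,2 , 6.47,7,7,7, 8,9,9 ] 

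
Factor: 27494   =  2^1*59^1*233^1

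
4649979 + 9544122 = 14194101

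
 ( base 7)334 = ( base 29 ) 5R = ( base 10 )172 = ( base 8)254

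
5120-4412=708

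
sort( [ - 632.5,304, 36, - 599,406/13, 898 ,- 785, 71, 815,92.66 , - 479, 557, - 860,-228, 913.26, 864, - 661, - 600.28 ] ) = [ -860,-785, - 661, - 632.5,-600.28,-599 , - 479, - 228, 406/13 , 36, 71, 92.66,304,557, 815 , 864,898,913.26 ] 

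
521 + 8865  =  9386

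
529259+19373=548632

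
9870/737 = 13 + 289/737 = 13.39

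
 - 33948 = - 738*46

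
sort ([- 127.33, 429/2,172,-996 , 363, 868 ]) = [ - 996, - 127.33  ,  172, 429/2, 363, 868]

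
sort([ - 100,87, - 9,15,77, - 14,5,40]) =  [ - 100, - 14, -9,5,15,40 , 77,  87 ] 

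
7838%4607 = 3231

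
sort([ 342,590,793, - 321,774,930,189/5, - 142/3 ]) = [ - 321, - 142/3,189/5,342,590,774,793,930 ] 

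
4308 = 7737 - 3429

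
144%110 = 34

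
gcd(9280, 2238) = 2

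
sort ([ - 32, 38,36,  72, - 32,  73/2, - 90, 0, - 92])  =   [-92 , - 90, - 32, -32, 0, 36 , 73/2 , 38,72]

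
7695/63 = 122+1/7 = 122.14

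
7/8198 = 7/8198 = 0.00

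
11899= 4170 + 7729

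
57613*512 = 29497856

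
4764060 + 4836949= 9601009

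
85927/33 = 85927/33 = 2603.85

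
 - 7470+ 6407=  - 1063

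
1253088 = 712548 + 540540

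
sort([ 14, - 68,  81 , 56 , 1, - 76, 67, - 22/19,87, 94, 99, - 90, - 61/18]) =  [- 90 , - 76, - 68, - 61/18, - 22/19, 1, 14 , 56 , 67,  81,87,94, 99] 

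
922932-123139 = 799793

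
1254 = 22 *57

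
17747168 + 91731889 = 109479057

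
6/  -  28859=  -  6/28859 = -  0.00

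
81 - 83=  - 2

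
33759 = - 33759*( - 1 )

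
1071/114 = 357/38 = 9.39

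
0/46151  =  0 = 0.00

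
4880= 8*610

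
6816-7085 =-269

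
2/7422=1/3711 = 0.00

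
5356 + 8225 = 13581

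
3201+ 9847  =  13048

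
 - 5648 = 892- 6540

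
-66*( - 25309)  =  1670394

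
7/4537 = 7/4537 = 0.00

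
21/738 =7/246 = 0.03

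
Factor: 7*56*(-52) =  - 20384=-2^5*7^2*13^1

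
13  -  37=  -  24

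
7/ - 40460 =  - 1/5780 = - 0.00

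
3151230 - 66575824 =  - 63424594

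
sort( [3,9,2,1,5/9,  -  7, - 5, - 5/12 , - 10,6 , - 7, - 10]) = [ - 10, - 10, - 7, - 7, - 5, - 5/12,5/9,1,2,3 , 6 , 9] 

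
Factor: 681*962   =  655122= 2^1*3^1*13^1 * 37^1 * 227^1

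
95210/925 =102 +172/185 = 102.93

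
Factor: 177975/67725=113/43= 43^ (-1 )*113^1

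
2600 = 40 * 65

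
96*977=93792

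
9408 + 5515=14923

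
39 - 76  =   - 37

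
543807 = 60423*9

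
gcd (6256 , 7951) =1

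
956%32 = 28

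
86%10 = 6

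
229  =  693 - 464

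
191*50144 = 9577504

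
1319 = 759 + 560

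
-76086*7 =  - 532602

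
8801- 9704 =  - 903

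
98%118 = 98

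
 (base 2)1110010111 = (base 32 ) sn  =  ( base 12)647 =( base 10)919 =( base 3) 1021001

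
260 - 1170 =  - 910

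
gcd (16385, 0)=16385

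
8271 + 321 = 8592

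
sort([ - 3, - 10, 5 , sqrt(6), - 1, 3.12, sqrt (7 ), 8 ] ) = [ - 10, - 3, - 1, sqrt( 6), sqrt(7),  3.12,5, 8] 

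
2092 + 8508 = 10600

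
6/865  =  6/865=0.01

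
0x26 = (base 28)1A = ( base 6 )102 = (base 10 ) 38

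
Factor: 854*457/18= 3^( - 2)*7^1*61^1*457^1=195139/9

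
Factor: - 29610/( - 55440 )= 47/88 = 2^( - 3 ) *11^ ( - 1 )*47^1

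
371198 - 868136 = - 496938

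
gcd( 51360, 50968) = 8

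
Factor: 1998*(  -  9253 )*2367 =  - 2^1*3^5*19^1*37^1*263^1*487^1 = -  43759898298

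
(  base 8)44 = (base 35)11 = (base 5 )121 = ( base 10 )36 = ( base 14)28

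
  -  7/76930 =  - 1/10990 = - 0.00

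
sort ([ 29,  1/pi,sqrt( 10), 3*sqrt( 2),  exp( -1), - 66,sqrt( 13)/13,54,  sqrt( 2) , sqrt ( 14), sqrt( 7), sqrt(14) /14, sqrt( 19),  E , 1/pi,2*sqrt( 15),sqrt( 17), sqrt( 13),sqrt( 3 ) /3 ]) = [ - 66,  sqrt( 14)/14,  sqrt( 13)/13,1/pi, 1/pi,  exp( - 1),  sqrt(3)/3,sqrt ( 2),sqrt( 7),E, sqrt( 10 ),  sqrt( 13),  sqrt( 14),  sqrt( 17), 3*sqrt( 2) , sqrt(19),2*sqrt ( 15), 29,  54 ]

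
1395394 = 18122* 77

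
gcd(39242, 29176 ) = 14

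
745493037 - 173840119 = 571652918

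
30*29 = 870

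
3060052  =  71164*43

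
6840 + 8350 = 15190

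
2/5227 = 2/5227 = 0.00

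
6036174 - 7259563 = -1223389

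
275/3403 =275/3403 = 0.08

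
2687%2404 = 283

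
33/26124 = 11/8708=0.00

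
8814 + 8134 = 16948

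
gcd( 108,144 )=36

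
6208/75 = 82 + 58/75 = 82.77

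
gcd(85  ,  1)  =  1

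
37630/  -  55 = -685+9/11 = - 684.18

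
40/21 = 40/21 = 1.90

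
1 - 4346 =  - 4345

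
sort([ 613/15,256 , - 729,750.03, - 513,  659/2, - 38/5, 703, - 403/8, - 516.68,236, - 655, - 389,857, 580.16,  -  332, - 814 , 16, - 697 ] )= [-814, - 729,  -  697, - 655, -516.68,-513, - 389,-332 , - 403/8, - 38/5, 16,613/15 , 236,  256,659/2,580.16,703 , 750.03,  857]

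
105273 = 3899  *27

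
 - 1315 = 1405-2720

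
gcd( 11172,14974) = 2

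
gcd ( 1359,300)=3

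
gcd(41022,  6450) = 258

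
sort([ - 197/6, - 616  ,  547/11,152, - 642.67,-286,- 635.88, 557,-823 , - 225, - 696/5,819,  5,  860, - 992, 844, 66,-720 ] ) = [  -  992, - 823,  -  720 , - 642.67,  -  635.88, - 616, - 286 ,-225,- 696/5,-197/6,5,547/11,66,  152,  557,819,844,860 ] 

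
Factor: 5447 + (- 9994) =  - 4547 = -4547^1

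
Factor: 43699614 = 2^1 * 3^1*7^1*149^1 * 6983^1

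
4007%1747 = 513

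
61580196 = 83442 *738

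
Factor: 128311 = 128311^1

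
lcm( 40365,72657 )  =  363285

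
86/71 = 86/71 = 1.21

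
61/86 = 61/86 = 0.71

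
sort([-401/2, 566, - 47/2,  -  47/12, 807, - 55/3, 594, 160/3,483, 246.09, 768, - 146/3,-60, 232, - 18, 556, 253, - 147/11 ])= [ - 401/2,-60, -146/3,  -  47/2,-55/3,-18, -147/11, - 47/12 , 160/3, 232, 246.09 , 253, 483, 556, 566, 594,768,807]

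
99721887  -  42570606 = 57151281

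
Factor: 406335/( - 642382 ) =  - 2^ ( - 1 )*3^1 * 5^1*13^ (  -  1)*31^(-1 )*103^1*263^1 * 797^( - 1)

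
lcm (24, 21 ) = 168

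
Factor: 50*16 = 2^5*5^2 = 800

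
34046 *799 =27202754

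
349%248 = 101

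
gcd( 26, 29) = 1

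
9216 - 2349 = 6867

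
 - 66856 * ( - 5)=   334280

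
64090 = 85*754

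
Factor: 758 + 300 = 1058 = 2^1 *23^2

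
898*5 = 4490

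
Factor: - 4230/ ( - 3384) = 2^ ( - 2)*5^1 = 5/4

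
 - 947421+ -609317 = -1556738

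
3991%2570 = 1421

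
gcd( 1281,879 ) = 3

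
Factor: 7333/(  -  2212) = -2^(-2 )*7^( - 1 )*79^( - 1 ) * 7333^1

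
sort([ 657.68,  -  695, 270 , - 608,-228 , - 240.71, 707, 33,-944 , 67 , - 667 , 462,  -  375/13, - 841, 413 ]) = [ - 944, -841,-695, -667,- 608,  -  240.71, -228 ,-375/13,33,  67,270,413,462, 657.68,707]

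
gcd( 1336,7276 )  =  4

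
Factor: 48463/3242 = 2^(- 1 )*  1621^( - 1 )*48463^1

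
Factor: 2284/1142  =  2^1 = 2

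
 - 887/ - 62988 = 887/62988 = 0.01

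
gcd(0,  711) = 711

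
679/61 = 11 + 8/61 = 11.13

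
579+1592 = 2171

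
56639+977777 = 1034416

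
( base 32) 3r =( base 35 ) 3I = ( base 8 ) 173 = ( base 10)123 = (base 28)4B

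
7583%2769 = 2045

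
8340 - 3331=5009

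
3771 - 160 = 3611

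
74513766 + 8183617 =82697383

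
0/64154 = 0 = 0.00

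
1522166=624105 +898061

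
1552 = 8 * 194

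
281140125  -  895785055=-614644930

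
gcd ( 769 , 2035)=1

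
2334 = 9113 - 6779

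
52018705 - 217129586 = - 165110881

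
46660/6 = 7776 + 2/3  =  7776.67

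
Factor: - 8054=-2^1*4027^1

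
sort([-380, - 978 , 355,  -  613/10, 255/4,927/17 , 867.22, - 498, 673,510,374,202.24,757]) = [ - 978,- 498, - 380 ,-613/10 , 927/17, 255/4 , 202.24,355,  374, 510,  673,757,867.22 ] 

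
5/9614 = 5/9614 = 0.00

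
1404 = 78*18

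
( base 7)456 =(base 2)11101101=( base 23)A7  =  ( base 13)153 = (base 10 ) 237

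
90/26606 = 45/13303 = 0.00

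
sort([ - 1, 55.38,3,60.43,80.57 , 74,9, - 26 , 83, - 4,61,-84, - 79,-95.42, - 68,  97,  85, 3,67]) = [ - 95.42, - 84, - 79 , - 68, - 26, - 4, - 1, 3,3, 9,55.38, 60.43, 61 , 67, 74,  80.57,  83,85, 97]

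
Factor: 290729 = 307^1 * 947^1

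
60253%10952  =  5493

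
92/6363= 92/6363 = 0.01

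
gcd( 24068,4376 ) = 2188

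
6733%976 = 877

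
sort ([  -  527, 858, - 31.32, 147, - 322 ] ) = [ - 527,-322, - 31.32, 147, 858]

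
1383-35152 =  - 33769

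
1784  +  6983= 8767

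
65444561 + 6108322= 71552883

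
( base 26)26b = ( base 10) 1519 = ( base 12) A67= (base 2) 10111101111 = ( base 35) 18e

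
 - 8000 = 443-8443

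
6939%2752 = 1435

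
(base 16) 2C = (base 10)44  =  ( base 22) 20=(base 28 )1g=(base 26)1I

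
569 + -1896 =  - 1327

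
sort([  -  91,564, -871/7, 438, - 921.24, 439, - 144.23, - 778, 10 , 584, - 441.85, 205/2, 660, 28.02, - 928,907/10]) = [-928, - 921.24,-778,-441.85,-144.23,  -  871/7,-91, 10,28.02, 907/10, 205/2, 438,439,564 , 584, 660 ] 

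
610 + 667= 1277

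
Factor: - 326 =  - 2^1 * 163^1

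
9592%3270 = 3052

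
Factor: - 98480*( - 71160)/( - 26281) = -2^7 * 3^1*5^2*41^( - 1)*593^1*641^( - 1 ) * 1231^1 = - 7007836800/26281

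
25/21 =1+4/21 = 1.19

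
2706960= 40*67674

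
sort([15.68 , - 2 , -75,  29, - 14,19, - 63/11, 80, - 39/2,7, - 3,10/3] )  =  [ - 75, - 39/2, - 14, - 63/11, - 3, - 2 , 10/3, 7, 15.68,19, 29,80 ] 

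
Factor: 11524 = 2^2 * 43^1*67^1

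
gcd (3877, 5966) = 1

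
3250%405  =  10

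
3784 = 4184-400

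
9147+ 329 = 9476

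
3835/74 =3835/74= 51.82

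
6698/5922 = 1 + 388/2961 = 1.13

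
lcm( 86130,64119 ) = 5770710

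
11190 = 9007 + 2183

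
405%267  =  138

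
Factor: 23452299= 3^2*13^2 * 17^1*907^1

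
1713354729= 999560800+713793929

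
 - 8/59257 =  - 1 + 59249/59257 = - 0.00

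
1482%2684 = 1482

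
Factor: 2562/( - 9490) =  - 3^1*5^ ( - 1 )*7^1*13^( - 1) * 61^1*73^( - 1 )=- 1281/4745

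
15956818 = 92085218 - 76128400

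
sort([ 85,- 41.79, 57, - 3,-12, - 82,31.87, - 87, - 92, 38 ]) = [ - 92, - 87,-82, - 41.79, - 12, - 3, 31.87, 38,57, 85]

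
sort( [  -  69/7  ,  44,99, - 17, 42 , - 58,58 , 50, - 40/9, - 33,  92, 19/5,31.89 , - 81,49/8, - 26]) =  [ - 81,-58, - 33,-26, - 17,-69/7,- 40/9,19/5  ,  49/8,31.89, 42 , 44, 50,58, 92,  99 ]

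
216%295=216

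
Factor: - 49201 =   -  49201^1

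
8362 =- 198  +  8560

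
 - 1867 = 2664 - 4531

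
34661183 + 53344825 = 88006008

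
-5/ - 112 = 5/112 = 0.04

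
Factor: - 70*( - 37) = 2590 = 2^1*5^1*7^1 * 37^1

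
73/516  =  73/516 = 0.14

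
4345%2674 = 1671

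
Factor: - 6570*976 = -6412320 = - 2^5*3^2*5^1*61^1*73^1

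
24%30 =24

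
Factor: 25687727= 13^1  *43^1*45953^1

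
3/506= 3/506  =  0.01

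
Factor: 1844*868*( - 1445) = - 2312855440 = - 2^4 * 5^1*7^1*17^2 * 31^1*461^1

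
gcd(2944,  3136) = 64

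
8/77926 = 4/38963 = 0.00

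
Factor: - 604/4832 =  - 2^ ( - 3 ) = - 1/8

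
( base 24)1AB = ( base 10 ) 827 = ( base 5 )11302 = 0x33b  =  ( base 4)30323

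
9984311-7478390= 2505921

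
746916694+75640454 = 822557148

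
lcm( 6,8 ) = 24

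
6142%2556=1030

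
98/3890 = 49/1945= 0.03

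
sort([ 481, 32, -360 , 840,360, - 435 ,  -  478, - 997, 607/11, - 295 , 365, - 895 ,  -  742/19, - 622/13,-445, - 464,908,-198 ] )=[-997, - 895, - 478, - 464, - 445, - 435, - 360, - 295,  -  198,-622/13,-742/19,32, 607/11,360 , 365, 481, 840, 908]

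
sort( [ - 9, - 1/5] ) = [-9, - 1/5 ] 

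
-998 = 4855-5853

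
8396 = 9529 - 1133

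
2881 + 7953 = 10834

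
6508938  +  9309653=15818591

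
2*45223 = 90446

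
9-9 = 0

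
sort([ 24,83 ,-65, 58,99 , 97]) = [ - 65, 24, 58, 83, 97 , 99 ]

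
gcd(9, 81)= 9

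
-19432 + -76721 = -96153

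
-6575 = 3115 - 9690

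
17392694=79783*218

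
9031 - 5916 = 3115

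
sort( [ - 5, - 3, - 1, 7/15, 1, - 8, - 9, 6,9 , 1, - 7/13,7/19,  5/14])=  [-9, - 8, - 5, - 3, - 1, - 7/13,  5/14, 7/19, 7/15, 1,1 , 6, 9 ] 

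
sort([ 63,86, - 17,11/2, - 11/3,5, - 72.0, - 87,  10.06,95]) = [ - 87, - 72.0, - 17,  -  11/3,5, 11/2,10.06,63,86,95]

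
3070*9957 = 30567990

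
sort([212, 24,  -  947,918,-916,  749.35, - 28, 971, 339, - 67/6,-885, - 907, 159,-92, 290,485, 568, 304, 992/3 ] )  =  [ -947, -916,-907,-885, - 92, - 28 ,-67/6,24 , 159,212 , 290,  304, 992/3, 339, 485, 568, 749.35,918,971] 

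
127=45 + 82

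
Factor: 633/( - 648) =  - 211/216 = - 2^( - 3)*3^(-3)*211^1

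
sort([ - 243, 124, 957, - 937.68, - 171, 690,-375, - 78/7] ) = [ - 937.68, - 375,  -  243,  -  171 ,  -  78/7,124, 690, 957]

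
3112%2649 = 463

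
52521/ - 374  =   - 52521/374 = -140.43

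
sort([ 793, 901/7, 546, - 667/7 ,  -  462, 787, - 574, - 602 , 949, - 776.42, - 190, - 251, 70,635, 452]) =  [-776.42, - 602, - 574, - 462, - 251, - 190, - 667/7,70,  901/7,452,546,635 , 787, 793,949]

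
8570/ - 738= - 12 + 143/369= - 11.61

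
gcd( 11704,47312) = 8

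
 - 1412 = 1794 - 3206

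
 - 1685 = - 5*337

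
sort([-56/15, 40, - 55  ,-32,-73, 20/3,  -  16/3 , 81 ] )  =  [ -73, - 55 ,- 32, -16/3,-56/15, 20/3 , 40 , 81] 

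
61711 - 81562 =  - 19851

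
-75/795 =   -  1 + 48/53 = - 0.09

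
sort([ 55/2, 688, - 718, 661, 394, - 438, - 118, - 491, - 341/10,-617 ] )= [ - 718, - 617, - 491, - 438, - 118, - 341/10,55/2, 394,661 , 688] 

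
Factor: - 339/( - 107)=3^1*107^( - 1)* 113^1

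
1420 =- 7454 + 8874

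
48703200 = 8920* 5460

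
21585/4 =5396 + 1/4 = 5396.25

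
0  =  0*988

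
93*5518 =513174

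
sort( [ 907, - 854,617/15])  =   [-854, 617/15,  907 ] 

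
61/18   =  3 + 7/18 = 3.39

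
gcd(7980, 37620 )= 1140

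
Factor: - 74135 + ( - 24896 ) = - 99031 = - 167^1*593^1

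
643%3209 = 643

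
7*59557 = 416899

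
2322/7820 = 1161/3910 = 0.30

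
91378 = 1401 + 89977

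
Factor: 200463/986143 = 3^1*66821^1*986143^(-1) 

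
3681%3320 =361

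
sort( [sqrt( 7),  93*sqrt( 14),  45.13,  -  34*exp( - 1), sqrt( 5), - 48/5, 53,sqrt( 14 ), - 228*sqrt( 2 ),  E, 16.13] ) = [ - 228*sqrt( 2 ), - 34*exp( - 1),-48/5,sqrt( 5), sqrt( 7) , E, sqrt(14 ),16.13, 45.13,  53,93 * sqrt(14)] 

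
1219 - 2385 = -1166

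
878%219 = 2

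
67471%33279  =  913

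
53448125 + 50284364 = 103732489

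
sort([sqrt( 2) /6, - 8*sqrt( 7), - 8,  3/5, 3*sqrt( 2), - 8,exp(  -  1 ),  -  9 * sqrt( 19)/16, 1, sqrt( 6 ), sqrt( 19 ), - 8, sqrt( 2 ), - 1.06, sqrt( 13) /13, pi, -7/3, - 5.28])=[ - 8*sqrt(7 ), - 8, - 8,-8,  -  5.28, - 9*sqrt( 19) /16, - 7/3, - 1.06,sqrt( 2 )/6,sqrt( 13) /13,exp(-1),3/5, 1, sqrt ( 2 ),sqrt( 6),pi, 3*sqrt(2),sqrt( 19) ] 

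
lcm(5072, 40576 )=40576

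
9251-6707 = 2544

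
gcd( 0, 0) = 0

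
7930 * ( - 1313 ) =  - 10412090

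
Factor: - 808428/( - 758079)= 2^2* 3^( - 3)*7^(- 2 )*191^( - 1)*67369^1 = 269476/252693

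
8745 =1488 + 7257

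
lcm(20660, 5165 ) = 20660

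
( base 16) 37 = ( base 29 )1q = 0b110111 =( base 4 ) 313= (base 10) 55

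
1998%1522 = 476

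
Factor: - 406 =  - 2^1*7^1*29^1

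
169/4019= 169/4019 = 0.04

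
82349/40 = 82349/40   =  2058.72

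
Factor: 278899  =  131^1*2129^1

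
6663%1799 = 1266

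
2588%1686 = 902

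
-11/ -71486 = 11/71486 = 0.00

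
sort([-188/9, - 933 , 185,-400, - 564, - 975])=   [-975, - 933,-564,-400, - 188/9,185]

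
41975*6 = 251850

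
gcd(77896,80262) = 182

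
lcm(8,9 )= 72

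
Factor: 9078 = 2^1*3^1* 17^1 * 89^1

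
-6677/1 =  - 6677 = -6677.00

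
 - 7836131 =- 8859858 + 1023727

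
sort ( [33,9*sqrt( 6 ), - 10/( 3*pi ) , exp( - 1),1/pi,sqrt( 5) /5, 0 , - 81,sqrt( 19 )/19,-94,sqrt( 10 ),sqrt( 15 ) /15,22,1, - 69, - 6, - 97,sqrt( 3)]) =[-97, - 94, - 81, - 69, - 6, - 10/( 3*pi ),  0,sqrt( 19 ) /19,sqrt( 15 )/15, 1/pi,exp( -1),sqrt(5)/5 , 1,sqrt( 3) , sqrt( 10),22,9*sqrt( 6),33 ] 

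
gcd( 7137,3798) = 9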